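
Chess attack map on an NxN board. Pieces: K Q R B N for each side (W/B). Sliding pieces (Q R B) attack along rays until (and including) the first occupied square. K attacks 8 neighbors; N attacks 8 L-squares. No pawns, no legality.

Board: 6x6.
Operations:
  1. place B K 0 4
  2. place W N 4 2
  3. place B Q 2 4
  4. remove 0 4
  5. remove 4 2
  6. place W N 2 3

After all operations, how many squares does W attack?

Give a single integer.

Op 1: place BK@(0,4)
Op 2: place WN@(4,2)
Op 3: place BQ@(2,4)
Op 4: remove (0,4)
Op 5: remove (4,2)
Op 6: place WN@(2,3)
Per-piece attacks for W:
  WN@(2,3): attacks (3,5) (4,4) (1,5) (0,4) (3,1) (4,2) (1,1) (0,2)
Union (8 distinct): (0,2) (0,4) (1,1) (1,5) (3,1) (3,5) (4,2) (4,4)

Answer: 8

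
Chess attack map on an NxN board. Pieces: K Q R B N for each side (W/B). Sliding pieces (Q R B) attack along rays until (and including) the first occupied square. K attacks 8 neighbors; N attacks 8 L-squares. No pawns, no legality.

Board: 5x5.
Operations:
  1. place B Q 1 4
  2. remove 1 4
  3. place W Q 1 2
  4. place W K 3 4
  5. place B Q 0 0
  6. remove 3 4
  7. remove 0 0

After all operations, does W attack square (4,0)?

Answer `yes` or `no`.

Op 1: place BQ@(1,4)
Op 2: remove (1,4)
Op 3: place WQ@(1,2)
Op 4: place WK@(3,4)
Op 5: place BQ@(0,0)
Op 6: remove (3,4)
Op 7: remove (0,0)
Per-piece attacks for W:
  WQ@(1,2): attacks (1,3) (1,4) (1,1) (1,0) (2,2) (3,2) (4,2) (0,2) (2,3) (3,4) (2,1) (3,0) (0,3) (0,1)
W attacks (4,0): no

Answer: no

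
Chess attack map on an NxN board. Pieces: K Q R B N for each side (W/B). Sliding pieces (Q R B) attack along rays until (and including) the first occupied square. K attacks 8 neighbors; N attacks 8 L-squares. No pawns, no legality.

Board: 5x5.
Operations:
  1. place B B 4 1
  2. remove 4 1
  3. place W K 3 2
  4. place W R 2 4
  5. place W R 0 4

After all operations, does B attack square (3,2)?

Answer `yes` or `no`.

Op 1: place BB@(4,1)
Op 2: remove (4,1)
Op 3: place WK@(3,2)
Op 4: place WR@(2,4)
Op 5: place WR@(0,4)
Per-piece attacks for B:
B attacks (3,2): no

Answer: no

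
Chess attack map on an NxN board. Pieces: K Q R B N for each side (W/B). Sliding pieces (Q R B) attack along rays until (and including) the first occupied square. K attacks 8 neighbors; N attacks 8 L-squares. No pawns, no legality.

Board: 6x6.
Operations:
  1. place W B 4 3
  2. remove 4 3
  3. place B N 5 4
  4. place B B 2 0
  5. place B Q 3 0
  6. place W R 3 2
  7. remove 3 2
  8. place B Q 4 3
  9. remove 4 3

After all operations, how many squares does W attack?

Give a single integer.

Op 1: place WB@(4,3)
Op 2: remove (4,3)
Op 3: place BN@(5,4)
Op 4: place BB@(2,0)
Op 5: place BQ@(3,0)
Op 6: place WR@(3,2)
Op 7: remove (3,2)
Op 8: place BQ@(4,3)
Op 9: remove (4,3)
Per-piece attacks for W:
Union (0 distinct): (none)

Answer: 0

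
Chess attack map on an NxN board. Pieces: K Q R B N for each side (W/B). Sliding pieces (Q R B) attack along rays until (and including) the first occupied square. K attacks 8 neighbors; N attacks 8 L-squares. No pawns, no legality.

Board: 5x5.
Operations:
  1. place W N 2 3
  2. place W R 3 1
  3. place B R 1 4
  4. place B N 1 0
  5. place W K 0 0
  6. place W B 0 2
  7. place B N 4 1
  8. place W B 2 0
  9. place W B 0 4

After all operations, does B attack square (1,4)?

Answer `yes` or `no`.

Op 1: place WN@(2,3)
Op 2: place WR@(3,1)
Op 3: place BR@(1,4)
Op 4: place BN@(1,0)
Op 5: place WK@(0,0)
Op 6: place WB@(0,2)
Op 7: place BN@(4,1)
Op 8: place WB@(2,0)
Op 9: place WB@(0,4)
Per-piece attacks for B:
  BN@(1,0): attacks (2,2) (3,1) (0,2)
  BR@(1,4): attacks (1,3) (1,2) (1,1) (1,0) (2,4) (3,4) (4,4) (0,4) [ray(0,-1) blocked at (1,0); ray(-1,0) blocked at (0,4)]
  BN@(4,1): attacks (3,3) (2,2) (2,0)
B attacks (1,4): no

Answer: no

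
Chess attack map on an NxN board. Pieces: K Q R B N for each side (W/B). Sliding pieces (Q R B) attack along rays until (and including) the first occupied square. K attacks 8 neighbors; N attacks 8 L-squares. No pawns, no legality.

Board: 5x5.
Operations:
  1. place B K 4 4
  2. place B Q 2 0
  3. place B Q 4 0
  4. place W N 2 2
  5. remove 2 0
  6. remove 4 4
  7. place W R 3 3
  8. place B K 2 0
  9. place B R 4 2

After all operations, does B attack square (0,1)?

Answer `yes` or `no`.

Answer: no

Derivation:
Op 1: place BK@(4,4)
Op 2: place BQ@(2,0)
Op 3: place BQ@(4,0)
Op 4: place WN@(2,2)
Op 5: remove (2,0)
Op 6: remove (4,4)
Op 7: place WR@(3,3)
Op 8: place BK@(2,0)
Op 9: place BR@(4,2)
Per-piece attacks for B:
  BK@(2,0): attacks (2,1) (3,0) (1,0) (3,1) (1,1)
  BQ@(4,0): attacks (4,1) (4,2) (3,0) (2,0) (3,1) (2,2) [ray(0,1) blocked at (4,2); ray(-1,0) blocked at (2,0); ray(-1,1) blocked at (2,2)]
  BR@(4,2): attacks (4,3) (4,4) (4,1) (4,0) (3,2) (2,2) [ray(0,-1) blocked at (4,0); ray(-1,0) blocked at (2,2)]
B attacks (0,1): no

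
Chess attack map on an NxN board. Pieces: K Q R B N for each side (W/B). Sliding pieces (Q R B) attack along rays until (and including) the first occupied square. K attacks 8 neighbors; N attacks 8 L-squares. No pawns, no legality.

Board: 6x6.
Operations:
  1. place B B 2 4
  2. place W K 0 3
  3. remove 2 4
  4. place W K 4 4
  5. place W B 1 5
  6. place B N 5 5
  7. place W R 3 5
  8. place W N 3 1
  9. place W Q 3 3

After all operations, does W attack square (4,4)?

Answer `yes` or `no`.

Op 1: place BB@(2,4)
Op 2: place WK@(0,3)
Op 3: remove (2,4)
Op 4: place WK@(4,4)
Op 5: place WB@(1,5)
Op 6: place BN@(5,5)
Op 7: place WR@(3,5)
Op 8: place WN@(3,1)
Op 9: place WQ@(3,3)
Per-piece attacks for W:
  WK@(0,3): attacks (0,4) (0,2) (1,3) (1,4) (1,2)
  WB@(1,5): attacks (2,4) (3,3) (0,4) [ray(1,-1) blocked at (3,3)]
  WN@(3,1): attacks (4,3) (5,2) (2,3) (1,2) (5,0) (1,0)
  WQ@(3,3): attacks (3,4) (3,5) (3,2) (3,1) (4,3) (5,3) (2,3) (1,3) (0,3) (4,4) (4,2) (5,1) (2,4) (1,5) (2,2) (1,1) (0,0) [ray(0,1) blocked at (3,5); ray(0,-1) blocked at (3,1); ray(-1,0) blocked at (0,3); ray(1,1) blocked at (4,4); ray(-1,1) blocked at (1,5)]
  WR@(3,5): attacks (3,4) (3,3) (4,5) (5,5) (2,5) (1,5) [ray(0,-1) blocked at (3,3); ray(1,0) blocked at (5,5); ray(-1,0) blocked at (1,5)]
  WK@(4,4): attacks (4,5) (4,3) (5,4) (3,4) (5,5) (5,3) (3,5) (3,3)
W attacks (4,4): yes

Answer: yes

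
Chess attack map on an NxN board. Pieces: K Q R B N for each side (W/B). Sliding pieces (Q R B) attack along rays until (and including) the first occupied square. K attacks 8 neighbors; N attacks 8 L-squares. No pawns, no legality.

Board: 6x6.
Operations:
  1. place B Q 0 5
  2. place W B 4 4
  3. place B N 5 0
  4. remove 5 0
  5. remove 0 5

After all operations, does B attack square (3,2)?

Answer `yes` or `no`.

Answer: no

Derivation:
Op 1: place BQ@(0,5)
Op 2: place WB@(4,4)
Op 3: place BN@(5,0)
Op 4: remove (5,0)
Op 5: remove (0,5)
Per-piece attacks for B:
B attacks (3,2): no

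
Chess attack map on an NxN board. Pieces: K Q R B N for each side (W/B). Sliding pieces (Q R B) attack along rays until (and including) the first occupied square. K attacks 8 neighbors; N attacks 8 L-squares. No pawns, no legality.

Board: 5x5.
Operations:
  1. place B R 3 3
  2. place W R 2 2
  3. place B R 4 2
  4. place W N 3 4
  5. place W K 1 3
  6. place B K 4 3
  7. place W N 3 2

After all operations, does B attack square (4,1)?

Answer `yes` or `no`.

Answer: yes

Derivation:
Op 1: place BR@(3,3)
Op 2: place WR@(2,2)
Op 3: place BR@(4,2)
Op 4: place WN@(3,4)
Op 5: place WK@(1,3)
Op 6: place BK@(4,3)
Op 7: place WN@(3,2)
Per-piece attacks for B:
  BR@(3,3): attacks (3,4) (3,2) (4,3) (2,3) (1,3) [ray(0,1) blocked at (3,4); ray(0,-1) blocked at (3,2); ray(1,0) blocked at (4,3); ray(-1,0) blocked at (1,3)]
  BR@(4,2): attacks (4,3) (4,1) (4,0) (3,2) [ray(0,1) blocked at (4,3); ray(-1,0) blocked at (3,2)]
  BK@(4,3): attacks (4,4) (4,2) (3,3) (3,4) (3,2)
B attacks (4,1): yes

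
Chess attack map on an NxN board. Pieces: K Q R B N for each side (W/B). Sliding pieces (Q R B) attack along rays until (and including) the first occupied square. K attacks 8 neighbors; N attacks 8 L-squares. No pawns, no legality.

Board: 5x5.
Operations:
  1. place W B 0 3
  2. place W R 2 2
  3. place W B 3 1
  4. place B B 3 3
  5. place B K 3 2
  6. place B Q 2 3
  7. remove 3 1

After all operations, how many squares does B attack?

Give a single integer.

Answer: 17

Derivation:
Op 1: place WB@(0,3)
Op 2: place WR@(2,2)
Op 3: place WB@(3,1)
Op 4: place BB@(3,3)
Op 5: place BK@(3,2)
Op 6: place BQ@(2,3)
Op 7: remove (3,1)
Per-piece attacks for B:
  BQ@(2,3): attacks (2,4) (2,2) (3,3) (1,3) (0,3) (3,4) (3,2) (1,4) (1,2) (0,1) [ray(0,-1) blocked at (2,2); ray(1,0) blocked at (3,3); ray(-1,0) blocked at (0,3); ray(1,-1) blocked at (3,2)]
  BK@(3,2): attacks (3,3) (3,1) (4,2) (2,2) (4,3) (4,1) (2,3) (2,1)
  BB@(3,3): attacks (4,4) (4,2) (2,4) (2,2) [ray(-1,-1) blocked at (2,2)]
Union (17 distinct): (0,1) (0,3) (1,2) (1,3) (1,4) (2,1) (2,2) (2,3) (2,4) (3,1) (3,2) (3,3) (3,4) (4,1) (4,2) (4,3) (4,4)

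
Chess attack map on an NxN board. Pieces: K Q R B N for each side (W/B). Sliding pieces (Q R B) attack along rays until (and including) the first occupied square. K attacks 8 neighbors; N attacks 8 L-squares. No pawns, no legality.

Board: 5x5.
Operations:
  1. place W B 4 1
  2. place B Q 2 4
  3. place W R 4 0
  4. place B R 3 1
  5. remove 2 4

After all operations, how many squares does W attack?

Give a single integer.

Op 1: place WB@(4,1)
Op 2: place BQ@(2,4)
Op 3: place WR@(4,0)
Op 4: place BR@(3,1)
Op 5: remove (2,4)
Per-piece attacks for W:
  WR@(4,0): attacks (4,1) (3,0) (2,0) (1,0) (0,0) [ray(0,1) blocked at (4,1)]
  WB@(4,1): attacks (3,2) (2,3) (1,4) (3,0)
Union (8 distinct): (0,0) (1,0) (1,4) (2,0) (2,3) (3,0) (3,2) (4,1)

Answer: 8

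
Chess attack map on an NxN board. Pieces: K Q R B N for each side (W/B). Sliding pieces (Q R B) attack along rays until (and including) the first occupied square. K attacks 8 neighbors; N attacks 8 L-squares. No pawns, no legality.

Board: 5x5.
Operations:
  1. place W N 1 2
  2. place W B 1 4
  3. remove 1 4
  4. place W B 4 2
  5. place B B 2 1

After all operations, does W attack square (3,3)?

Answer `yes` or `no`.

Op 1: place WN@(1,2)
Op 2: place WB@(1,4)
Op 3: remove (1,4)
Op 4: place WB@(4,2)
Op 5: place BB@(2,1)
Per-piece attacks for W:
  WN@(1,2): attacks (2,4) (3,3) (0,4) (2,0) (3,1) (0,0)
  WB@(4,2): attacks (3,3) (2,4) (3,1) (2,0)
W attacks (3,3): yes

Answer: yes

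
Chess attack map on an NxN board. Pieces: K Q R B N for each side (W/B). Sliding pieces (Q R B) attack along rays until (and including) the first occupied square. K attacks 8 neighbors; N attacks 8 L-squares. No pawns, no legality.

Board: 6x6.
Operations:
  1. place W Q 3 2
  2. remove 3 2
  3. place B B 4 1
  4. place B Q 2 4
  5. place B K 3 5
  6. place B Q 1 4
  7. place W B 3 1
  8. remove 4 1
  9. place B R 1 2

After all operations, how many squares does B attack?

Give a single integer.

Op 1: place WQ@(3,2)
Op 2: remove (3,2)
Op 3: place BB@(4,1)
Op 4: place BQ@(2,4)
Op 5: place BK@(3,5)
Op 6: place BQ@(1,4)
Op 7: place WB@(3,1)
Op 8: remove (4,1)
Op 9: place BR@(1,2)
Per-piece attacks for B:
  BR@(1,2): attacks (1,3) (1,4) (1,1) (1,0) (2,2) (3,2) (4,2) (5,2) (0,2) [ray(0,1) blocked at (1,4)]
  BQ@(1,4): attacks (1,5) (1,3) (1,2) (2,4) (0,4) (2,5) (2,3) (3,2) (4,1) (5,0) (0,5) (0,3) [ray(0,-1) blocked at (1,2); ray(1,0) blocked at (2,4)]
  BQ@(2,4): attacks (2,5) (2,3) (2,2) (2,1) (2,0) (3,4) (4,4) (5,4) (1,4) (3,5) (3,3) (4,2) (5,1) (1,5) (1,3) (0,2) [ray(-1,0) blocked at (1,4); ray(1,1) blocked at (3,5)]
  BK@(3,5): attacks (3,4) (4,5) (2,5) (4,4) (2,4)
Union (28 distinct): (0,2) (0,3) (0,4) (0,5) (1,0) (1,1) (1,2) (1,3) (1,4) (1,5) (2,0) (2,1) (2,2) (2,3) (2,4) (2,5) (3,2) (3,3) (3,4) (3,5) (4,1) (4,2) (4,4) (4,5) (5,0) (5,1) (5,2) (5,4)

Answer: 28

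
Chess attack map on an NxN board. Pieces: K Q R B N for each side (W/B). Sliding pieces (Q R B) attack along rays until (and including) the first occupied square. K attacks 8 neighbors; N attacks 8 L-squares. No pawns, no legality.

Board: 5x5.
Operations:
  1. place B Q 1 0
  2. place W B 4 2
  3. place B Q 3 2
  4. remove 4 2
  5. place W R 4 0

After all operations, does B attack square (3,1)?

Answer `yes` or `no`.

Answer: yes

Derivation:
Op 1: place BQ@(1,0)
Op 2: place WB@(4,2)
Op 3: place BQ@(3,2)
Op 4: remove (4,2)
Op 5: place WR@(4,0)
Per-piece attacks for B:
  BQ@(1,0): attacks (1,1) (1,2) (1,3) (1,4) (2,0) (3,0) (4,0) (0,0) (2,1) (3,2) (0,1) [ray(1,0) blocked at (4,0); ray(1,1) blocked at (3,2)]
  BQ@(3,2): attacks (3,3) (3,4) (3,1) (3,0) (4,2) (2,2) (1,2) (0,2) (4,3) (4,1) (2,3) (1,4) (2,1) (1,0) [ray(-1,-1) blocked at (1,0)]
B attacks (3,1): yes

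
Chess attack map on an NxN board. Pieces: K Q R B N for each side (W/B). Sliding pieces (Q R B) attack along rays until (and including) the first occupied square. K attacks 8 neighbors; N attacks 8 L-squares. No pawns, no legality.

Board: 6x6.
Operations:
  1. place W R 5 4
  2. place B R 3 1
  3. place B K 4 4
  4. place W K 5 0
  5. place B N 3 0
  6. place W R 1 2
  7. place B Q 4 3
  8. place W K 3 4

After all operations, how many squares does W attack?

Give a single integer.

Op 1: place WR@(5,4)
Op 2: place BR@(3,1)
Op 3: place BK@(4,4)
Op 4: place WK@(5,0)
Op 5: place BN@(3,0)
Op 6: place WR@(1,2)
Op 7: place BQ@(4,3)
Op 8: place WK@(3,4)
Per-piece attacks for W:
  WR@(1,2): attacks (1,3) (1,4) (1,5) (1,1) (1,0) (2,2) (3,2) (4,2) (5,2) (0,2)
  WK@(3,4): attacks (3,5) (3,3) (4,4) (2,4) (4,5) (4,3) (2,5) (2,3)
  WK@(5,0): attacks (5,1) (4,0) (4,1)
  WR@(5,4): attacks (5,5) (5,3) (5,2) (5,1) (5,0) (4,4) [ray(0,-1) blocked at (5,0); ray(-1,0) blocked at (4,4)]
Union (24 distinct): (0,2) (1,0) (1,1) (1,3) (1,4) (1,5) (2,2) (2,3) (2,4) (2,5) (3,2) (3,3) (3,5) (4,0) (4,1) (4,2) (4,3) (4,4) (4,5) (5,0) (5,1) (5,2) (5,3) (5,5)

Answer: 24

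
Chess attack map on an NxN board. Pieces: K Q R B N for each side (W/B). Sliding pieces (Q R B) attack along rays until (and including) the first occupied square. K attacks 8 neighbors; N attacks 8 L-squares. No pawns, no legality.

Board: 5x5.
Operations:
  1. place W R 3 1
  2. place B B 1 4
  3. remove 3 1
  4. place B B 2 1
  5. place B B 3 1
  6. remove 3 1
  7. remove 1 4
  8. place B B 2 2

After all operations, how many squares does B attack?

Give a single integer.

Answer: 14

Derivation:
Op 1: place WR@(3,1)
Op 2: place BB@(1,4)
Op 3: remove (3,1)
Op 4: place BB@(2,1)
Op 5: place BB@(3,1)
Op 6: remove (3,1)
Op 7: remove (1,4)
Op 8: place BB@(2,2)
Per-piece attacks for B:
  BB@(2,1): attacks (3,2) (4,3) (3,0) (1,2) (0,3) (1,0)
  BB@(2,2): attacks (3,3) (4,4) (3,1) (4,0) (1,3) (0,4) (1,1) (0,0)
Union (14 distinct): (0,0) (0,3) (0,4) (1,0) (1,1) (1,2) (1,3) (3,0) (3,1) (3,2) (3,3) (4,0) (4,3) (4,4)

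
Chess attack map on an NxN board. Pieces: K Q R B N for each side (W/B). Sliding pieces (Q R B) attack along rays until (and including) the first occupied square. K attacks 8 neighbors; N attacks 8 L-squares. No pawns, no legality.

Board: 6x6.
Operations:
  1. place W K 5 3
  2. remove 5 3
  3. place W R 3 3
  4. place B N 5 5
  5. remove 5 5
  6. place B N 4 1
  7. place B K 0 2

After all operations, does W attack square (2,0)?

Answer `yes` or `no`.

Op 1: place WK@(5,3)
Op 2: remove (5,3)
Op 3: place WR@(3,3)
Op 4: place BN@(5,5)
Op 5: remove (5,5)
Op 6: place BN@(4,1)
Op 7: place BK@(0,2)
Per-piece attacks for W:
  WR@(3,3): attacks (3,4) (3,5) (3,2) (3,1) (3,0) (4,3) (5,3) (2,3) (1,3) (0,3)
W attacks (2,0): no

Answer: no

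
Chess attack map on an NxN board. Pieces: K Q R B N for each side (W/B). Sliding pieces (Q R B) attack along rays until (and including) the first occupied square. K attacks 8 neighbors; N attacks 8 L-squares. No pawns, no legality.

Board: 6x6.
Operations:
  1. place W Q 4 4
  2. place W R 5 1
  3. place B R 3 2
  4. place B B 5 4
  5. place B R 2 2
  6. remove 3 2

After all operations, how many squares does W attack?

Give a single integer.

Op 1: place WQ@(4,4)
Op 2: place WR@(5,1)
Op 3: place BR@(3,2)
Op 4: place BB@(5,4)
Op 5: place BR@(2,2)
Op 6: remove (3,2)
Per-piece attacks for W:
  WQ@(4,4): attacks (4,5) (4,3) (4,2) (4,1) (4,0) (5,4) (3,4) (2,4) (1,4) (0,4) (5,5) (5,3) (3,5) (3,3) (2,2) [ray(1,0) blocked at (5,4); ray(-1,-1) blocked at (2,2)]
  WR@(5,1): attacks (5,2) (5,3) (5,4) (5,0) (4,1) (3,1) (2,1) (1,1) (0,1) [ray(0,1) blocked at (5,4)]
Union (21 distinct): (0,1) (0,4) (1,1) (1,4) (2,1) (2,2) (2,4) (3,1) (3,3) (3,4) (3,5) (4,0) (4,1) (4,2) (4,3) (4,5) (5,0) (5,2) (5,3) (5,4) (5,5)

Answer: 21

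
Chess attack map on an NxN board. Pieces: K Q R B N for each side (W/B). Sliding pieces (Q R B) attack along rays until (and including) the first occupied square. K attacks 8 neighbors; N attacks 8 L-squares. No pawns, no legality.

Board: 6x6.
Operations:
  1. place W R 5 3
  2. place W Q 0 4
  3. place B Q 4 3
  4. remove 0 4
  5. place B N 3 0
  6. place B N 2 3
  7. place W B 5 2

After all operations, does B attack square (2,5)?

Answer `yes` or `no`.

Op 1: place WR@(5,3)
Op 2: place WQ@(0,4)
Op 3: place BQ@(4,3)
Op 4: remove (0,4)
Op 5: place BN@(3,0)
Op 6: place BN@(2,3)
Op 7: place WB@(5,2)
Per-piece attacks for B:
  BN@(2,3): attacks (3,5) (4,4) (1,5) (0,4) (3,1) (4,2) (1,1) (0,2)
  BN@(3,0): attacks (4,2) (5,1) (2,2) (1,1)
  BQ@(4,3): attacks (4,4) (4,5) (4,2) (4,1) (4,0) (5,3) (3,3) (2,3) (5,4) (5,2) (3,4) (2,5) (3,2) (2,1) (1,0) [ray(1,0) blocked at (5,3); ray(-1,0) blocked at (2,3); ray(1,-1) blocked at (5,2)]
B attacks (2,5): yes

Answer: yes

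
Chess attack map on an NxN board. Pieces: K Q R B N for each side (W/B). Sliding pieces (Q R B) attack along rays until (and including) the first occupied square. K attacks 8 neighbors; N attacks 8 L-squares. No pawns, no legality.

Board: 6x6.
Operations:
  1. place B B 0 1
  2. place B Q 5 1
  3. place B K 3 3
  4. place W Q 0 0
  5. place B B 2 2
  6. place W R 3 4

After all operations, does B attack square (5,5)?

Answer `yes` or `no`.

Answer: yes

Derivation:
Op 1: place BB@(0,1)
Op 2: place BQ@(5,1)
Op 3: place BK@(3,3)
Op 4: place WQ@(0,0)
Op 5: place BB@(2,2)
Op 6: place WR@(3,4)
Per-piece attacks for B:
  BB@(0,1): attacks (1,2) (2,3) (3,4) (1,0) [ray(1,1) blocked at (3,4)]
  BB@(2,2): attacks (3,3) (3,1) (4,0) (1,3) (0,4) (1,1) (0,0) [ray(1,1) blocked at (3,3); ray(-1,-1) blocked at (0,0)]
  BK@(3,3): attacks (3,4) (3,2) (4,3) (2,3) (4,4) (4,2) (2,4) (2,2)
  BQ@(5,1): attacks (5,2) (5,3) (5,4) (5,5) (5,0) (4,1) (3,1) (2,1) (1,1) (0,1) (4,2) (3,3) (4,0) [ray(-1,0) blocked at (0,1); ray(-1,1) blocked at (3,3)]
B attacks (5,5): yes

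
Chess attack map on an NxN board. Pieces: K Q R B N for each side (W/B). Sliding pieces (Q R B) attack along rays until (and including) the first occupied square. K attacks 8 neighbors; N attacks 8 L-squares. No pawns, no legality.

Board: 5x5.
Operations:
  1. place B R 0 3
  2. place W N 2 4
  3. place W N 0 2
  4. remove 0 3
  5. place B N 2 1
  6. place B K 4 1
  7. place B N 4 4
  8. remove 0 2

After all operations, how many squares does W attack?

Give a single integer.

Op 1: place BR@(0,3)
Op 2: place WN@(2,4)
Op 3: place WN@(0,2)
Op 4: remove (0,3)
Op 5: place BN@(2,1)
Op 6: place BK@(4,1)
Op 7: place BN@(4,4)
Op 8: remove (0,2)
Per-piece attacks for W:
  WN@(2,4): attacks (3,2) (4,3) (1,2) (0,3)
Union (4 distinct): (0,3) (1,2) (3,2) (4,3)

Answer: 4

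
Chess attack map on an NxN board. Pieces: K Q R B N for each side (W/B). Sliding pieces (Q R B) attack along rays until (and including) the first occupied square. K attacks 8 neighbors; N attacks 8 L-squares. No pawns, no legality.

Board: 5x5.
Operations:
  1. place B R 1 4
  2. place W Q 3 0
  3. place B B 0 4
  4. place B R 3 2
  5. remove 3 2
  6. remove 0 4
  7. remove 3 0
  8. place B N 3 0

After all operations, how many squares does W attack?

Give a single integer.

Op 1: place BR@(1,4)
Op 2: place WQ@(3,0)
Op 3: place BB@(0,4)
Op 4: place BR@(3,2)
Op 5: remove (3,2)
Op 6: remove (0,4)
Op 7: remove (3,0)
Op 8: place BN@(3,0)
Per-piece attacks for W:
Union (0 distinct): (none)

Answer: 0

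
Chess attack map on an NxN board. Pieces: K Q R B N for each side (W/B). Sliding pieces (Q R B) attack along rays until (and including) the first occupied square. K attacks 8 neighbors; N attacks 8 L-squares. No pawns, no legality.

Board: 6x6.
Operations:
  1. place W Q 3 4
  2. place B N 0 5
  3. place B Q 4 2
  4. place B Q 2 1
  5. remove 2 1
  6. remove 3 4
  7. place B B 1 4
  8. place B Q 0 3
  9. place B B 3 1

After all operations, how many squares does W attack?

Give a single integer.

Answer: 0

Derivation:
Op 1: place WQ@(3,4)
Op 2: place BN@(0,5)
Op 3: place BQ@(4,2)
Op 4: place BQ@(2,1)
Op 5: remove (2,1)
Op 6: remove (3,4)
Op 7: place BB@(1,4)
Op 8: place BQ@(0,3)
Op 9: place BB@(3,1)
Per-piece attacks for W:
Union (0 distinct): (none)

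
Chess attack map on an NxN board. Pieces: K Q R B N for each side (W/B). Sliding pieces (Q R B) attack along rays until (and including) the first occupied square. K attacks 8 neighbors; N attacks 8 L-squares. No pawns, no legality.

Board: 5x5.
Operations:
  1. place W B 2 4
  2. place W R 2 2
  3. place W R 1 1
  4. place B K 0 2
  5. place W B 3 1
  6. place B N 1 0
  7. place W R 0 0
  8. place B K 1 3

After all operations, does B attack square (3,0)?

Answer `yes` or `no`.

Answer: no

Derivation:
Op 1: place WB@(2,4)
Op 2: place WR@(2,2)
Op 3: place WR@(1,1)
Op 4: place BK@(0,2)
Op 5: place WB@(3,1)
Op 6: place BN@(1,0)
Op 7: place WR@(0,0)
Op 8: place BK@(1,3)
Per-piece attacks for B:
  BK@(0,2): attacks (0,3) (0,1) (1,2) (1,3) (1,1)
  BN@(1,0): attacks (2,2) (3,1) (0,2)
  BK@(1,3): attacks (1,4) (1,2) (2,3) (0,3) (2,4) (2,2) (0,4) (0,2)
B attacks (3,0): no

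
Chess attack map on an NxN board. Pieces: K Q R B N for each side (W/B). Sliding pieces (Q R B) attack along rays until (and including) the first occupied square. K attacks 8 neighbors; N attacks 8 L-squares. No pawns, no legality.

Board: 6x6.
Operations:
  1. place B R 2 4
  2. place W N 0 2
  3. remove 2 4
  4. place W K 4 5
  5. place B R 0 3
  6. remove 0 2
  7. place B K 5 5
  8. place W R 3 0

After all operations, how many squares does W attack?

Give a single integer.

Op 1: place BR@(2,4)
Op 2: place WN@(0,2)
Op 3: remove (2,4)
Op 4: place WK@(4,5)
Op 5: place BR@(0,3)
Op 6: remove (0,2)
Op 7: place BK@(5,5)
Op 8: place WR@(3,0)
Per-piece attacks for W:
  WR@(3,0): attacks (3,1) (3,2) (3,3) (3,4) (3,5) (4,0) (5,0) (2,0) (1,0) (0,0)
  WK@(4,5): attacks (4,4) (5,5) (3,5) (5,4) (3,4)
Union (13 distinct): (0,0) (1,0) (2,0) (3,1) (3,2) (3,3) (3,4) (3,5) (4,0) (4,4) (5,0) (5,4) (5,5)

Answer: 13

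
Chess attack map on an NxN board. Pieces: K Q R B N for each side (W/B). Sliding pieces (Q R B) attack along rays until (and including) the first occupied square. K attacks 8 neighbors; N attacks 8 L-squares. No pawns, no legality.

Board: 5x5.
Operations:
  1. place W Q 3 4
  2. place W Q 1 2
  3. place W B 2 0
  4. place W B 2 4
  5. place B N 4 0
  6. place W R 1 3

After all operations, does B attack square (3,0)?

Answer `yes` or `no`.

Answer: no

Derivation:
Op 1: place WQ@(3,4)
Op 2: place WQ@(1,2)
Op 3: place WB@(2,0)
Op 4: place WB@(2,4)
Op 5: place BN@(4,0)
Op 6: place WR@(1,3)
Per-piece attacks for B:
  BN@(4,0): attacks (3,2) (2,1)
B attacks (3,0): no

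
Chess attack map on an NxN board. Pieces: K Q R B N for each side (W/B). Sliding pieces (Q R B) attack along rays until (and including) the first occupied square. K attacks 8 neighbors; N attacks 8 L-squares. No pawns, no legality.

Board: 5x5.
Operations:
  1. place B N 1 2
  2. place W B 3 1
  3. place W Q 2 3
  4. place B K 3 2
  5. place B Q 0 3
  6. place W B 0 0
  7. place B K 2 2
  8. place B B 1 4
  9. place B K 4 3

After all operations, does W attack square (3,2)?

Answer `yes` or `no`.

Answer: yes

Derivation:
Op 1: place BN@(1,2)
Op 2: place WB@(3,1)
Op 3: place WQ@(2,3)
Op 4: place BK@(3,2)
Op 5: place BQ@(0,3)
Op 6: place WB@(0,0)
Op 7: place BK@(2,2)
Op 8: place BB@(1,4)
Op 9: place BK@(4,3)
Per-piece attacks for W:
  WB@(0,0): attacks (1,1) (2,2) [ray(1,1) blocked at (2,2)]
  WQ@(2,3): attacks (2,4) (2,2) (3,3) (4,3) (1,3) (0,3) (3,4) (3,2) (1,4) (1,2) [ray(0,-1) blocked at (2,2); ray(1,0) blocked at (4,3); ray(-1,0) blocked at (0,3); ray(1,-1) blocked at (3,2); ray(-1,1) blocked at (1,4); ray(-1,-1) blocked at (1,2)]
  WB@(3,1): attacks (4,2) (4,0) (2,2) (2,0) [ray(-1,1) blocked at (2,2)]
W attacks (3,2): yes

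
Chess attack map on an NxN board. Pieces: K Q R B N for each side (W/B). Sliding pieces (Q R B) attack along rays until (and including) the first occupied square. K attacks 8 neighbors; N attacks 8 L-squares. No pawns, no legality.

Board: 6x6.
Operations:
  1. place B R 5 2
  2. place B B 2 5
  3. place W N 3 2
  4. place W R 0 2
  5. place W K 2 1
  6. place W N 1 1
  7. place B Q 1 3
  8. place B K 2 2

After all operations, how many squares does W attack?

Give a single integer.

Answer: 20

Derivation:
Op 1: place BR@(5,2)
Op 2: place BB@(2,5)
Op 3: place WN@(3,2)
Op 4: place WR@(0,2)
Op 5: place WK@(2,1)
Op 6: place WN@(1,1)
Op 7: place BQ@(1,3)
Op 8: place BK@(2,2)
Per-piece attacks for W:
  WR@(0,2): attacks (0,3) (0,4) (0,5) (0,1) (0,0) (1,2) (2,2) [ray(1,0) blocked at (2,2)]
  WN@(1,1): attacks (2,3) (3,2) (0,3) (3,0)
  WK@(2,1): attacks (2,2) (2,0) (3,1) (1,1) (3,2) (3,0) (1,2) (1,0)
  WN@(3,2): attacks (4,4) (5,3) (2,4) (1,3) (4,0) (5,1) (2,0) (1,1)
Union (20 distinct): (0,0) (0,1) (0,3) (0,4) (0,5) (1,0) (1,1) (1,2) (1,3) (2,0) (2,2) (2,3) (2,4) (3,0) (3,1) (3,2) (4,0) (4,4) (5,1) (5,3)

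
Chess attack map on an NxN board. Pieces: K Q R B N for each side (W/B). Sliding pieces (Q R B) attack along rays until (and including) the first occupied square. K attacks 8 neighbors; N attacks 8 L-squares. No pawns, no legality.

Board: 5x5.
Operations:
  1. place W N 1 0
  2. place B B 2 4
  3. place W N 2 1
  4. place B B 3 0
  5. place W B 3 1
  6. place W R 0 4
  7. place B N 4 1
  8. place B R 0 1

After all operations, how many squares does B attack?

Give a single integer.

Answer: 12

Derivation:
Op 1: place WN@(1,0)
Op 2: place BB@(2,4)
Op 3: place WN@(2,1)
Op 4: place BB@(3,0)
Op 5: place WB@(3,1)
Op 6: place WR@(0,4)
Op 7: place BN@(4,1)
Op 8: place BR@(0,1)
Per-piece attacks for B:
  BR@(0,1): attacks (0,2) (0,3) (0,4) (0,0) (1,1) (2,1) [ray(0,1) blocked at (0,4); ray(1,0) blocked at (2,1)]
  BB@(2,4): attacks (3,3) (4,2) (1,3) (0,2)
  BB@(3,0): attacks (4,1) (2,1) [ray(1,1) blocked at (4,1); ray(-1,1) blocked at (2,1)]
  BN@(4,1): attacks (3,3) (2,2) (2,0)
Union (12 distinct): (0,0) (0,2) (0,3) (0,4) (1,1) (1,3) (2,0) (2,1) (2,2) (3,3) (4,1) (4,2)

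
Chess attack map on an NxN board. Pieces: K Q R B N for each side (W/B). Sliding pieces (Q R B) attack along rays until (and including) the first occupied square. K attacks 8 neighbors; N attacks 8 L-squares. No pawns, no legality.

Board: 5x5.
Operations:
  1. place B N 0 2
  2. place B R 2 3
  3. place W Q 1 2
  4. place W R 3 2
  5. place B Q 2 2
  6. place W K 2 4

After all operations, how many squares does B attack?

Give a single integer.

Answer: 19

Derivation:
Op 1: place BN@(0,2)
Op 2: place BR@(2,3)
Op 3: place WQ@(1,2)
Op 4: place WR@(3,2)
Op 5: place BQ@(2,2)
Op 6: place WK@(2,4)
Per-piece attacks for B:
  BN@(0,2): attacks (1,4) (2,3) (1,0) (2,1)
  BQ@(2,2): attacks (2,3) (2,1) (2,0) (3,2) (1,2) (3,3) (4,4) (3,1) (4,0) (1,3) (0,4) (1,1) (0,0) [ray(0,1) blocked at (2,3); ray(1,0) blocked at (3,2); ray(-1,0) blocked at (1,2)]
  BR@(2,3): attacks (2,4) (2,2) (3,3) (4,3) (1,3) (0,3) [ray(0,1) blocked at (2,4); ray(0,-1) blocked at (2,2)]
Union (19 distinct): (0,0) (0,3) (0,4) (1,0) (1,1) (1,2) (1,3) (1,4) (2,0) (2,1) (2,2) (2,3) (2,4) (3,1) (3,2) (3,3) (4,0) (4,3) (4,4)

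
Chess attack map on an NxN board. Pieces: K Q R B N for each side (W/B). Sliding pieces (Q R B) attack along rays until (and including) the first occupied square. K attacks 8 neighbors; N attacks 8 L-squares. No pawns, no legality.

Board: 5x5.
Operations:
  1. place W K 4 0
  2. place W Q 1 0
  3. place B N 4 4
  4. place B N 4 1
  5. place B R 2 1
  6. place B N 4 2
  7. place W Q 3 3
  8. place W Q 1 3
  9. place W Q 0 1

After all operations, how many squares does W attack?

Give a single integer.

Answer: 25

Derivation:
Op 1: place WK@(4,0)
Op 2: place WQ@(1,0)
Op 3: place BN@(4,4)
Op 4: place BN@(4,1)
Op 5: place BR@(2,1)
Op 6: place BN@(4,2)
Op 7: place WQ@(3,3)
Op 8: place WQ@(1,3)
Op 9: place WQ@(0,1)
Per-piece attacks for W:
  WQ@(0,1): attacks (0,2) (0,3) (0,4) (0,0) (1,1) (2,1) (1,2) (2,3) (3,4) (1,0) [ray(1,0) blocked at (2,1); ray(1,-1) blocked at (1,0)]
  WQ@(1,0): attacks (1,1) (1,2) (1,3) (2,0) (3,0) (4,0) (0,0) (2,1) (0,1) [ray(0,1) blocked at (1,3); ray(1,0) blocked at (4,0); ray(1,1) blocked at (2,1); ray(-1,1) blocked at (0,1)]
  WQ@(1,3): attacks (1,4) (1,2) (1,1) (1,0) (2,3) (3,3) (0,3) (2,4) (2,2) (3,1) (4,0) (0,4) (0,2) [ray(0,-1) blocked at (1,0); ray(1,0) blocked at (3,3); ray(1,-1) blocked at (4,0)]
  WQ@(3,3): attacks (3,4) (3,2) (3,1) (3,0) (4,3) (2,3) (1,3) (4,4) (4,2) (2,4) (2,2) (1,1) (0,0) [ray(-1,0) blocked at (1,3); ray(1,1) blocked at (4,4); ray(1,-1) blocked at (4,2)]
  WK@(4,0): attacks (4,1) (3,0) (3,1)
Union (25 distinct): (0,0) (0,1) (0,2) (0,3) (0,4) (1,0) (1,1) (1,2) (1,3) (1,4) (2,0) (2,1) (2,2) (2,3) (2,4) (3,0) (3,1) (3,2) (3,3) (3,4) (4,0) (4,1) (4,2) (4,3) (4,4)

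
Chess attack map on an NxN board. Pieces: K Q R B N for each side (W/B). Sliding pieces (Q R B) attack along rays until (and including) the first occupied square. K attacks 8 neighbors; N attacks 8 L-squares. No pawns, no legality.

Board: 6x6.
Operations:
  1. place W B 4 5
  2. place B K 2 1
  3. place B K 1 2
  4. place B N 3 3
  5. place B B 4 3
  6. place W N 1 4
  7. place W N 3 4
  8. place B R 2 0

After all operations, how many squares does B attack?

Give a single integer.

Answer: 24

Derivation:
Op 1: place WB@(4,5)
Op 2: place BK@(2,1)
Op 3: place BK@(1,2)
Op 4: place BN@(3,3)
Op 5: place BB@(4,3)
Op 6: place WN@(1,4)
Op 7: place WN@(3,4)
Op 8: place BR@(2,0)
Per-piece attacks for B:
  BK@(1,2): attacks (1,3) (1,1) (2,2) (0,2) (2,3) (2,1) (0,3) (0,1)
  BR@(2,0): attacks (2,1) (3,0) (4,0) (5,0) (1,0) (0,0) [ray(0,1) blocked at (2,1)]
  BK@(2,1): attacks (2,2) (2,0) (3,1) (1,1) (3,2) (3,0) (1,2) (1,0)
  BN@(3,3): attacks (4,5) (5,4) (2,5) (1,4) (4,1) (5,2) (2,1) (1,2)
  BB@(4,3): attacks (5,4) (5,2) (3,4) (3,2) (2,1) [ray(-1,1) blocked at (3,4); ray(-1,-1) blocked at (2,1)]
Union (24 distinct): (0,0) (0,1) (0,2) (0,3) (1,0) (1,1) (1,2) (1,3) (1,4) (2,0) (2,1) (2,2) (2,3) (2,5) (3,0) (3,1) (3,2) (3,4) (4,0) (4,1) (4,5) (5,0) (5,2) (5,4)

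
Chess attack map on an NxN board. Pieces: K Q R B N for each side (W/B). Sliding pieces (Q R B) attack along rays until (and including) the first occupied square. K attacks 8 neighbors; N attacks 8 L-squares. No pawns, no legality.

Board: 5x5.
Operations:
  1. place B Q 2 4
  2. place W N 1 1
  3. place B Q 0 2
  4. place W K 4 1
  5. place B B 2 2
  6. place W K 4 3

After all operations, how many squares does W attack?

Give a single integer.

Answer: 10

Derivation:
Op 1: place BQ@(2,4)
Op 2: place WN@(1,1)
Op 3: place BQ@(0,2)
Op 4: place WK@(4,1)
Op 5: place BB@(2,2)
Op 6: place WK@(4,3)
Per-piece attacks for W:
  WN@(1,1): attacks (2,3) (3,2) (0,3) (3,0)
  WK@(4,1): attacks (4,2) (4,0) (3,1) (3,2) (3,0)
  WK@(4,3): attacks (4,4) (4,2) (3,3) (3,4) (3,2)
Union (10 distinct): (0,3) (2,3) (3,0) (3,1) (3,2) (3,3) (3,4) (4,0) (4,2) (4,4)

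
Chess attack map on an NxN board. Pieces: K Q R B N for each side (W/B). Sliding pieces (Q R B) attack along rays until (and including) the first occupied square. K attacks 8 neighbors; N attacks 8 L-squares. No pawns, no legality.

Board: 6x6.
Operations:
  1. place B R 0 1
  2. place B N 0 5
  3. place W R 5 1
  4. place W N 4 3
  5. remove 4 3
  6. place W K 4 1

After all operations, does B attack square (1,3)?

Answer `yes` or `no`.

Op 1: place BR@(0,1)
Op 2: place BN@(0,5)
Op 3: place WR@(5,1)
Op 4: place WN@(4,3)
Op 5: remove (4,3)
Op 6: place WK@(4,1)
Per-piece attacks for B:
  BR@(0,1): attacks (0,2) (0,3) (0,4) (0,5) (0,0) (1,1) (2,1) (3,1) (4,1) [ray(0,1) blocked at (0,5); ray(1,0) blocked at (4,1)]
  BN@(0,5): attacks (1,3) (2,4)
B attacks (1,3): yes

Answer: yes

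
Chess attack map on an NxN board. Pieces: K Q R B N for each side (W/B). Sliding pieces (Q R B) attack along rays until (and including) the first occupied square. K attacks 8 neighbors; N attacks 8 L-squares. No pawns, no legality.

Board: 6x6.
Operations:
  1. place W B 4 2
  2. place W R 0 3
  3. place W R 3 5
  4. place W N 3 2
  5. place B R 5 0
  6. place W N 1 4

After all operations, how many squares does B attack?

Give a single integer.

Op 1: place WB@(4,2)
Op 2: place WR@(0,3)
Op 3: place WR@(3,5)
Op 4: place WN@(3,2)
Op 5: place BR@(5,0)
Op 6: place WN@(1,4)
Per-piece attacks for B:
  BR@(5,0): attacks (5,1) (5,2) (5,3) (5,4) (5,5) (4,0) (3,0) (2,0) (1,0) (0,0)
Union (10 distinct): (0,0) (1,0) (2,0) (3,0) (4,0) (5,1) (5,2) (5,3) (5,4) (5,5)

Answer: 10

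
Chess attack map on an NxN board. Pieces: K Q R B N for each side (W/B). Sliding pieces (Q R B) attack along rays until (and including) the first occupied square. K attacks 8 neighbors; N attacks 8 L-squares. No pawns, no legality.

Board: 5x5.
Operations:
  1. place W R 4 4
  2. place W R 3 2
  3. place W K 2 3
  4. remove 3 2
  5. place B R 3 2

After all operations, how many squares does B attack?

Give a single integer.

Answer: 8

Derivation:
Op 1: place WR@(4,4)
Op 2: place WR@(3,2)
Op 3: place WK@(2,3)
Op 4: remove (3,2)
Op 5: place BR@(3,2)
Per-piece attacks for B:
  BR@(3,2): attacks (3,3) (3,4) (3,1) (3,0) (4,2) (2,2) (1,2) (0,2)
Union (8 distinct): (0,2) (1,2) (2,2) (3,0) (3,1) (3,3) (3,4) (4,2)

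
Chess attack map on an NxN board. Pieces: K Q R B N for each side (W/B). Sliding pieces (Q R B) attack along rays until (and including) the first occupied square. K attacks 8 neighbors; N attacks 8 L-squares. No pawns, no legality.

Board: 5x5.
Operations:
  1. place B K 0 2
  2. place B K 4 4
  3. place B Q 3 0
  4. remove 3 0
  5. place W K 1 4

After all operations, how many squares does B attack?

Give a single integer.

Op 1: place BK@(0,2)
Op 2: place BK@(4,4)
Op 3: place BQ@(3,0)
Op 4: remove (3,0)
Op 5: place WK@(1,4)
Per-piece attacks for B:
  BK@(0,2): attacks (0,3) (0,1) (1,2) (1,3) (1,1)
  BK@(4,4): attacks (4,3) (3,4) (3,3)
Union (8 distinct): (0,1) (0,3) (1,1) (1,2) (1,3) (3,3) (3,4) (4,3)

Answer: 8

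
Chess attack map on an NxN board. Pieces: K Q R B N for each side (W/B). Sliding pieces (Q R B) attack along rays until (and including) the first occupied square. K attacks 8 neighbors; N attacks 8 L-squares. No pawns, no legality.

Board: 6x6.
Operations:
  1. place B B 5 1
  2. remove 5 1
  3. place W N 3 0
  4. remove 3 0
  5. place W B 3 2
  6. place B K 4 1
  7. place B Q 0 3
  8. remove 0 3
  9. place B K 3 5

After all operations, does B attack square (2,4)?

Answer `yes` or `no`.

Answer: yes

Derivation:
Op 1: place BB@(5,1)
Op 2: remove (5,1)
Op 3: place WN@(3,0)
Op 4: remove (3,0)
Op 5: place WB@(3,2)
Op 6: place BK@(4,1)
Op 7: place BQ@(0,3)
Op 8: remove (0,3)
Op 9: place BK@(3,5)
Per-piece attacks for B:
  BK@(3,5): attacks (3,4) (4,5) (2,5) (4,4) (2,4)
  BK@(4,1): attacks (4,2) (4,0) (5,1) (3,1) (5,2) (5,0) (3,2) (3,0)
B attacks (2,4): yes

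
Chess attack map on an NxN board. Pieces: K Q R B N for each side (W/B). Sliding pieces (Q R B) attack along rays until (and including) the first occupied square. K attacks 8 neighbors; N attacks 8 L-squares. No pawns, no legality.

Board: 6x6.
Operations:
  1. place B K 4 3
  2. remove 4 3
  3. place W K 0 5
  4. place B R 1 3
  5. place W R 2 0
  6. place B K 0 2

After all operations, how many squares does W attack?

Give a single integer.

Op 1: place BK@(4,3)
Op 2: remove (4,3)
Op 3: place WK@(0,5)
Op 4: place BR@(1,3)
Op 5: place WR@(2,0)
Op 6: place BK@(0,2)
Per-piece attacks for W:
  WK@(0,5): attacks (0,4) (1,5) (1,4)
  WR@(2,0): attacks (2,1) (2,2) (2,3) (2,4) (2,5) (3,0) (4,0) (5,0) (1,0) (0,0)
Union (13 distinct): (0,0) (0,4) (1,0) (1,4) (1,5) (2,1) (2,2) (2,3) (2,4) (2,5) (3,0) (4,0) (5,0)

Answer: 13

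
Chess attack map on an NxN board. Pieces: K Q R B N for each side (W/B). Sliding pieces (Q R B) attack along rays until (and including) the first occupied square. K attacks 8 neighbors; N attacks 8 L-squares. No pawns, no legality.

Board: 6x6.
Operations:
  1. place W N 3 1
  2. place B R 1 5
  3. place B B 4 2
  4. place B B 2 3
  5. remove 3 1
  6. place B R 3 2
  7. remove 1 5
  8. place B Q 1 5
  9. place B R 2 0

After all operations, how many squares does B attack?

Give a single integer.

Op 1: place WN@(3,1)
Op 2: place BR@(1,5)
Op 3: place BB@(4,2)
Op 4: place BB@(2,3)
Op 5: remove (3,1)
Op 6: place BR@(3,2)
Op 7: remove (1,5)
Op 8: place BQ@(1,5)
Op 9: place BR@(2,0)
Per-piece attacks for B:
  BQ@(1,5): attacks (1,4) (1,3) (1,2) (1,1) (1,0) (2,5) (3,5) (4,5) (5,5) (0,5) (2,4) (3,3) (4,2) (0,4) [ray(1,-1) blocked at (4,2)]
  BR@(2,0): attacks (2,1) (2,2) (2,3) (3,0) (4,0) (5,0) (1,0) (0,0) [ray(0,1) blocked at (2,3)]
  BB@(2,3): attacks (3,4) (4,5) (3,2) (1,4) (0,5) (1,2) (0,1) [ray(1,-1) blocked at (3,2)]
  BR@(3,2): attacks (3,3) (3,4) (3,5) (3,1) (3,0) (4,2) (2,2) (1,2) (0,2) [ray(1,0) blocked at (4,2)]
  BB@(4,2): attacks (5,3) (5,1) (3,3) (2,4) (1,5) (3,1) (2,0) [ray(-1,1) blocked at (1,5); ray(-1,-1) blocked at (2,0)]
Union (30 distinct): (0,0) (0,1) (0,2) (0,4) (0,5) (1,0) (1,1) (1,2) (1,3) (1,4) (1,5) (2,0) (2,1) (2,2) (2,3) (2,4) (2,5) (3,0) (3,1) (3,2) (3,3) (3,4) (3,5) (4,0) (4,2) (4,5) (5,0) (5,1) (5,3) (5,5)

Answer: 30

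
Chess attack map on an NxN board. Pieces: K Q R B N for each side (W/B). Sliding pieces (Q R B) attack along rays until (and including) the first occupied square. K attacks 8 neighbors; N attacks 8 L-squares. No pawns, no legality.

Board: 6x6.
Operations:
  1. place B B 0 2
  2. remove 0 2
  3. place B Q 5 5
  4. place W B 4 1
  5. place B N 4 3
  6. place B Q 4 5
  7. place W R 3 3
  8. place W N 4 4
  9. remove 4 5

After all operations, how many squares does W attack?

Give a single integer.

Answer: 14

Derivation:
Op 1: place BB@(0,2)
Op 2: remove (0,2)
Op 3: place BQ@(5,5)
Op 4: place WB@(4,1)
Op 5: place BN@(4,3)
Op 6: place BQ@(4,5)
Op 7: place WR@(3,3)
Op 8: place WN@(4,4)
Op 9: remove (4,5)
Per-piece attacks for W:
  WR@(3,3): attacks (3,4) (3,5) (3,2) (3,1) (3,0) (4,3) (2,3) (1,3) (0,3) [ray(1,0) blocked at (4,3)]
  WB@(4,1): attacks (5,2) (5,0) (3,2) (2,3) (1,4) (0,5) (3,0)
  WN@(4,4): attacks (2,5) (5,2) (3,2) (2,3)
Union (14 distinct): (0,3) (0,5) (1,3) (1,4) (2,3) (2,5) (3,0) (3,1) (3,2) (3,4) (3,5) (4,3) (5,0) (5,2)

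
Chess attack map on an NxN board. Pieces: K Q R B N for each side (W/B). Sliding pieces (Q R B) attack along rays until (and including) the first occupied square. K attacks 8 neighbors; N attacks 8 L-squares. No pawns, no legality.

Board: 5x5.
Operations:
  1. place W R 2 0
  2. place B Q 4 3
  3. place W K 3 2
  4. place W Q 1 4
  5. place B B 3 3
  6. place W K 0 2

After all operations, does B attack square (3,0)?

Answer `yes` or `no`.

Answer: no

Derivation:
Op 1: place WR@(2,0)
Op 2: place BQ@(4,3)
Op 3: place WK@(3,2)
Op 4: place WQ@(1,4)
Op 5: place BB@(3,3)
Op 6: place WK@(0,2)
Per-piece attacks for B:
  BB@(3,3): attacks (4,4) (4,2) (2,4) (2,2) (1,1) (0,0)
  BQ@(4,3): attacks (4,4) (4,2) (4,1) (4,0) (3,3) (3,4) (3,2) [ray(-1,0) blocked at (3,3); ray(-1,-1) blocked at (3,2)]
B attacks (3,0): no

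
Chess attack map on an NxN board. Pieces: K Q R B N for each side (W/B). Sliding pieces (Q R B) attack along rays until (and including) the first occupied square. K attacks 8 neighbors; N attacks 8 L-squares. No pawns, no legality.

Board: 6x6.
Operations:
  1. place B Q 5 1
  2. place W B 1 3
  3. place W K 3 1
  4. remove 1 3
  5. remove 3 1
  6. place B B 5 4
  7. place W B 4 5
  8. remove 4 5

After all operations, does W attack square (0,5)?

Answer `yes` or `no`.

Answer: no

Derivation:
Op 1: place BQ@(5,1)
Op 2: place WB@(1,3)
Op 3: place WK@(3,1)
Op 4: remove (1,3)
Op 5: remove (3,1)
Op 6: place BB@(5,4)
Op 7: place WB@(4,5)
Op 8: remove (4,5)
Per-piece attacks for W:
W attacks (0,5): no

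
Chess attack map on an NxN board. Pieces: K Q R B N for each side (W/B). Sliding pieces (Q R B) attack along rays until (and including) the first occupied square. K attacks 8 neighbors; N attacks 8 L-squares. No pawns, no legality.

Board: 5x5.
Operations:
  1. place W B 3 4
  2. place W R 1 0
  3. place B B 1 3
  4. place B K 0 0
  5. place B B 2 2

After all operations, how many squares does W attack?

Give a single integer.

Op 1: place WB@(3,4)
Op 2: place WR@(1,0)
Op 3: place BB@(1,3)
Op 4: place BK@(0,0)
Op 5: place BB@(2,2)
Per-piece attacks for W:
  WR@(1,0): attacks (1,1) (1,2) (1,3) (2,0) (3,0) (4,0) (0,0) [ray(0,1) blocked at (1,3); ray(-1,0) blocked at (0,0)]
  WB@(3,4): attacks (4,3) (2,3) (1,2) (0,1)
Union (10 distinct): (0,0) (0,1) (1,1) (1,2) (1,3) (2,0) (2,3) (3,0) (4,0) (4,3)

Answer: 10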